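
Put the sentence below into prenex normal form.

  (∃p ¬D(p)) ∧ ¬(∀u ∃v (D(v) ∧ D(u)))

Push ¬ through the quantifiers and connectives to reach negation normal form:
  (∃p ¬D(p)) ∧ (∃u ∀v (¬D(v) ∨ ¬D(u)))
All bound variables are already distinct, so no renaming is needed.
Extract every quantifier outward, since the variables are now distinct and don't occur free across branches:
  ∃p ∃u ∀v (¬D(p) ∧ (¬D(v) ∨ ¬D(u)))

∃p ∃u ∀v (¬D(p) ∧ (¬D(v) ∨ ¬D(u)))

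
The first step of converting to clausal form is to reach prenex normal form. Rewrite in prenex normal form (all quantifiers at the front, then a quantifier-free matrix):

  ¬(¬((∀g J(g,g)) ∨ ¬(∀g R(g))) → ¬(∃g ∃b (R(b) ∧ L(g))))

First replace A → B with ¬A ∨ B.
  ¬(¬¬((∀g J(g,g)) ∨ ¬(∀g R(g))) ∨ ¬(∃g ∃b (R(b) ∧ L(g))))
Drive negations inward (¬∀x A ≡ ∃x ¬A, ¬∃x A ≡ ∀x ¬A, De Morgan for ∧/∨):
  (∃g ¬J(g,g)) ∧ (∀g R(g)) ∧ (∃g ∃b (R(b) ∧ L(g)))
Give each quantifier a distinct variable: g↦s, g↦u1.
  (∃g ¬J(g,g)) ∧ (∀s R(s)) ∧ (∃u1 ∃b (R(b) ∧ L(u1)))
Extract every quantifier outward, since the variables are now distinct and don't occur free across branches:
  ∃g ∀s ∃u1 ∃b (¬J(g,g) ∧ R(s) ∧ R(b) ∧ L(u1))

∃g ∀s ∃u1 ∃b (¬J(g,g) ∧ R(s) ∧ R(b) ∧ L(u1))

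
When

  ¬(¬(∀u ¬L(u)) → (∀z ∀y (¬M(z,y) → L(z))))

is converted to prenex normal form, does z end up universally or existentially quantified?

Eliminate → and ↔ using ¬ and ∨.
  ¬(¬¬(∀u ¬L(u)) ∨ (∀z ∀y (¬¬M(z,y) ∨ L(z))))
Drive negations inward (¬∀x A ≡ ∃x ¬A, ¬∃x A ≡ ∀x ¬A, De Morgan for ∧/∨):
  (∃u L(u)) ∧ (∃z ∃y (¬M(z,y) ∧ ¬L(z)))
Extract every quantifier outward, since the variables are now distinct and don't occur free across branches:
  ∃u ∃z ∃y (L(u) ∧ ¬M(z,y) ∧ ¬L(z))
The quantifier ∀z sits under an odd number of negations (counting the antecedent side of each →), so it flips to ∃z.

existential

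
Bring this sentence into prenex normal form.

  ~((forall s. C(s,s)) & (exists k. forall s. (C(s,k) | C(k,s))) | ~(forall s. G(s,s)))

exists s. forall k. exists r. forall v. ((~C(s,s) | ~C(r,k) & ~C(k,r)) & G(v,v))

Drive negations inward (¬∀x A ≡ ∃x ¬A, ¬∃x A ≡ ∀x ¬A, De Morgan for ∧/∨):
  ((exists s. ~C(s,s)) | (forall k. exists s. (~C(s,k) & ~C(k,s)))) & (forall s. G(s,s))
Standardize variables apart so no two quantifiers bind the same name: s↦r, s↦v.
  ((exists s. ~C(s,s)) | (forall k. exists r. (~C(r,k) & ~C(k,r)))) & (forall v. G(v,v))
Pull the quantifiers to the front (each side's bound variable is not free in the other side):
  exists s. forall k. exists r. forall v. ((~C(s,s) | ~C(r,k) & ~C(k,r)) & G(v,v))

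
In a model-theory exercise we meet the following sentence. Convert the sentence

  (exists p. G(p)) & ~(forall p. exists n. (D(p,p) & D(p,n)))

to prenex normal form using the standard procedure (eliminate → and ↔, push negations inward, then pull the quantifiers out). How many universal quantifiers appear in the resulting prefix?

1

Move each ¬ inward, flipping quantifiers it crosses:
  (exists p. G(p)) & (exists p. forall n. (~D(p,p) | ~D(p,n)))
Standardize variables apart so no two quantifiers bind the same name: p↦x1.
  (exists p. G(p)) & (exists x1. forall n. (~D(x1,x1) | ~D(x1,n)))
Finally move all quantifiers to the prefix:
  exists p. exists x1. forall n. (G(p) & (~D(x1,x1) | ~D(x1,n)))
The prefix is exists p exists x1 forall n: 1 universal, 2 existential.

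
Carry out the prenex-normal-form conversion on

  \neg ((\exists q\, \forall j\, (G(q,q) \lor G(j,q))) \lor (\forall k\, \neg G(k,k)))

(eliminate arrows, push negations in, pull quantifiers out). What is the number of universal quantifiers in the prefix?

Drive negations inward (¬∀x A ≡ ∃x ¬A, ¬∃x A ≡ ∀x ¬A, De Morgan for ∧/∨):
  (\forall q\, \exists j\, (\neg G(q,q) \land \neg G(j,q))) \land (\exists k\, G(k,k))
Finally move all quantifiers to the prefix:
  \forall q\, \exists j\, \exists k\, (\neg G(q,q) \land \neg G(j,q) \land G(k,k))
The prefix is \forall q \exists j \exists k: 1 universal, 2 existential.

1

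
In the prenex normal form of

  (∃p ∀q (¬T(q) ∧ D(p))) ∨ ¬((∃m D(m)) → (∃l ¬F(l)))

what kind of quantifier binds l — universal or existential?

universal

First replace A → B with ¬A ∨ B.
  (∃p ∀q (¬T(q) ∧ D(p))) ∨ ¬(¬(∃m D(m)) ∨ (∃l ¬F(l)))
Drive negations inward (¬∀x A ≡ ∃x ¬A, ¬∃x A ≡ ∀x ¬A, De Morgan for ∧/∨):
  (∃p ∀q (¬T(q) ∧ D(p))) ∨ (∃m D(m)) ∧ (∀l F(l))
All bound variables are already distinct, so no renaming is needed.
Finally move all quantifiers to the prefix:
  ∃p ∀q ∃m ∀l (¬T(q) ∧ D(p) ∨ D(m) ∧ F(l))
The quantifier ∃l sits under an odd number of negations (counting the antecedent side of each →), so it flips to ∀l.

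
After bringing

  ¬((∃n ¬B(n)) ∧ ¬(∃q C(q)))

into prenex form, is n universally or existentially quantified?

Move each ¬ inward, flipping quantifiers it crosses:
  (∀n B(n)) ∨ (∃q C(q))
Extract every quantifier outward, since the variables are now distinct and don't occur free across branches:
  ∀n ∃q (B(n) ∨ C(q))
The quantifier ∃n sits under an odd number of negations, so it flips to ∀n.

universal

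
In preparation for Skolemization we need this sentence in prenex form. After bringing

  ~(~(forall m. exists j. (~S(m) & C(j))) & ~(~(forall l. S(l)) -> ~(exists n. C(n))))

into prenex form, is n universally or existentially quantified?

universal

First replace A → B with ¬A ∨ B.
  ~(~(forall m. exists j. (~S(m) & C(j))) & ~(~~(forall l. S(l)) | ~(exists n. C(n))))
Move each ¬ inward, flipping quantifiers it crosses:
  (forall m. exists j. (~S(m) & C(j))) | (forall l. S(l)) | (forall n. ~C(n))
Pull the quantifiers to the front (each side's bound variable is not free in the other side):
  forall m. exists j. forall l. forall n. (~S(m) & C(j) | S(l) | ~C(n))
The quantifier exists n sits under an odd number of negations (counting the antecedent side of each →), so it flips to forall n.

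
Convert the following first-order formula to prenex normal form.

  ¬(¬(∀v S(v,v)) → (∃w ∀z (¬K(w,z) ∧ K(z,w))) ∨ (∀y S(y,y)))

First replace A → B with ¬A ∨ B.
  ¬(¬¬(∀v S(v,v)) ∨ (∃w ∀z (¬K(w,z) ∧ K(z,w))) ∨ (∀y S(y,y)))
Move each ¬ inward, flipping quantifiers it crosses:
  (∃v ¬S(v,v)) ∧ (∀w ∃z (K(w,z) ∨ ¬K(z,w))) ∧ (∃y ¬S(y,y))
All bound variables are already distinct, so no renaming is needed.
Pull the quantifiers to the front (each side's bound variable is not free in the other side):
  ∃v ∀w ∃z ∃y (¬S(v,v) ∧ (K(w,z) ∨ ¬K(z,w)) ∧ ¬S(y,y))

∃v ∀w ∃z ∃y (¬S(v,v) ∧ (K(w,z) ∨ ¬K(z,w)) ∧ ¬S(y,y))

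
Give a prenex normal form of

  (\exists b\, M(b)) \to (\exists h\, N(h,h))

\forall b\, \exists h\, (\neg M(b) \lor N(h,h))

Rewrite implications/biconditionals: A → B as ¬A ∨ B.
  \neg (\exists b\, M(b)) \lor (\exists h\, N(h,h))
Move each ¬ inward, flipping quantifiers it crosses:
  (\forall b\, \neg M(b)) \lor (\exists h\, N(h,h))
All bound variables are already distinct, so no renaming is needed.
Extract every quantifier outward, since the variables are now distinct and don't occur free across branches:
  \forall b\, \exists h\, (\neg M(b) \lor N(h,h))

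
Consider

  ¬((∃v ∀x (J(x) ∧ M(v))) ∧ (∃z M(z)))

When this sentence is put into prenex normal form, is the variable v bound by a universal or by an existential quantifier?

universal

Move each ¬ inward, flipping quantifiers it crosses:
  (∀v ∃x (¬J(x) ∨ ¬M(v))) ∨ (∀z ¬M(z))
Finally move all quantifiers to the prefix:
  ∀v ∃x ∀z (¬J(x) ∨ ¬M(v) ∨ ¬M(z))
The quantifier ∃v sits under an odd number of negations, so it flips to ∀v.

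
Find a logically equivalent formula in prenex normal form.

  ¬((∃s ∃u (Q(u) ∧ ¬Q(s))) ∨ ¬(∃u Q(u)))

Push ¬ through the quantifiers and connectives to reach negation normal form:
  (∀s ∀u (¬Q(u) ∨ Q(s))) ∧ (∃u Q(u))
Rename bound variables to avoid capture: u↦y.
  (∀s ∀u (¬Q(u) ∨ Q(s))) ∧ (∃y Q(y))
Finally move all quantifiers to the prefix:
  ∀s ∀u ∃y ((¬Q(u) ∨ Q(s)) ∧ Q(y))

∀s ∀u ∃y ((¬Q(u) ∨ Q(s)) ∧ Q(y))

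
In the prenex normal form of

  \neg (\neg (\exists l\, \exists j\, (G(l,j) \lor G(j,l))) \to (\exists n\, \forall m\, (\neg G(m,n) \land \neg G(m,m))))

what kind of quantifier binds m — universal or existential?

existential

First replace A → B with ¬A ∨ B.
  \neg (\neg \neg (\exists l\, \exists j\, (G(l,j) \lor G(j,l))) \lor (\exists n\, \forall m\, (\neg G(m,n) \land \neg G(m,m))))
Drive negations inward (¬∀x A ≡ ∃x ¬A, ¬∃x A ≡ ∀x ¬A, De Morgan for ∧/∨):
  (\forall l\, \forall j\, (\neg G(l,j) \land \neg G(j,l))) \land (\forall n\, \exists m\, (G(m,n) \lor G(m,m)))
All bound variables are already distinct, so no renaming is needed.
Finally move all quantifiers to the prefix:
  \forall l\, \forall j\, \forall n\, \exists m\, (\neg G(l,j) \land \neg G(j,l) \land (G(m,n) \lor G(m,m)))
The quantifier \forall m sits under an odd number of negations (counting the antecedent side of each →), so it flips to \exists m.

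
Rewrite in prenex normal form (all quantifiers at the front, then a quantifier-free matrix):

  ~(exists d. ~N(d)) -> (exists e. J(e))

First replace A → B with ¬A ∨ B.
  ~~(exists d. ~N(d)) | (exists e. J(e))
Push ¬ through the quantifiers and connectives to reach negation normal form:
  (exists d. ~N(d)) | (exists e. J(e))
All bound variables are already distinct, so no renaming is needed.
Finally move all quantifiers to the prefix:
  exists d. exists e. (~N(d) | J(e))

exists d. exists e. (~N(d) | J(e))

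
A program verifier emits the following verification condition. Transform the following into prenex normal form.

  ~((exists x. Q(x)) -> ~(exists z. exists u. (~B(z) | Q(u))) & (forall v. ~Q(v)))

exists x. exists z. exists u. exists v. (Q(x) & (~B(z) | Q(u) | Q(v)))

First replace A → B with ¬A ∨ B.
  ~(~(exists x. Q(x)) | ~(exists z. exists u. (~B(z) | Q(u))) & (forall v. ~Q(v)))
Move each ¬ inward, flipping quantifiers it crosses:
  (exists x. Q(x)) & ((exists z. exists u. (~B(z) | Q(u))) | (exists v. Q(v)))
Pull the quantifiers to the front (each side's bound variable is not free in the other side):
  exists x. exists z. exists u. exists v. (Q(x) & (~B(z) | Q(u) | Q(v)))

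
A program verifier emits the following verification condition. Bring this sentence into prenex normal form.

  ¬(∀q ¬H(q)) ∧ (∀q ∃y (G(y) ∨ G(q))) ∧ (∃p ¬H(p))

∃q ∀s ∃y ∃p (H(q) ∧ (G(y) ∨ G(s)) ∧ ¬H(p))

Drive negations inward (¬∀x A ≡ ∃x ¬A, ¬∃x A ≡ ∀x ¬A, De Morgan for ∧/∨):
  (∃q H(q)) ∧ (∀q ∃y (G(y) ∨ G(q))) ∧ (∃p ¬H(p))
Standardize variables apart so no two quantifiers bind the same name: q↦s.
  (∃q H(q)) ∧ (∀s ∃y (G(y) ∨ G(s))) ∧ (∃p ¬H(p))
Finally move all quantifiers to the prefix:
  ∃q ∀s ∃y ∃p (H(q) ∧ (G(y) ∨ G(s)) ∧ ¬H(p))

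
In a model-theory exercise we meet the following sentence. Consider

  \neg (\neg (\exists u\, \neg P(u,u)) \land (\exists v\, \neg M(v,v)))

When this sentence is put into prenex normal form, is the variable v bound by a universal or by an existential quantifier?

Move each ¬ inward, flipping quantifiers it crosses:
  (\exists u\, \neg P(u,u)) \lor (\forall v\, M(v,v))
All bound variables are already distinct, so no renaming is needed.
Extract every quantifier outward, since the variables are now distinct and don't occur free across branches:
  \exists u\, \forall v\, (\neg P(u,u) \lor M(v,v))
The quantifier \exists v sits under an odd number of negations, so it flips to \forall v.

universal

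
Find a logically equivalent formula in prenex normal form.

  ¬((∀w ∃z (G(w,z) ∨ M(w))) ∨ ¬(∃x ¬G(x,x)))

∃w ∀z ∃x (¬G(w,z) ∧ ¬M(w) ∧ ¬G(x,x))

Move each ¬ inward, flipping quantifiers it crosses:
  (∃w ∀z (¬G(w,z) ∧ ¬M(w))) ∧ (∃x ¬G(x,x))
Extract every quantifier outward, since the variables are now distinct and don't occur free across branches:
  ∃w ∀z ∃x (¬G(w,z) ∧ ¬M(w) ∧ ¬G(x,x))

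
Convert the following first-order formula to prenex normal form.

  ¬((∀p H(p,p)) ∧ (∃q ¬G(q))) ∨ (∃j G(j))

∃p ∀q ∃j (¬H(p,p) ∨ G(q) ∨ G(j))

Drive negations inward (¬∀x A ≡ ∃x ¬A, ¬∃x A ≡ ∀x ¬A, De Morgan for ∧/∨):
  (∃p ¬H(p,p)) ∨ (∀q G(q)) ∨ (∃j G(j))
All bound variables are already distinct, so no renaming is needed.
Pull the quantifiers to the front (each side's bound variable is not free in the other side):
  ∃p ∀q ∃j (¬H(p,p) ∨ G(q) ∨ G(j))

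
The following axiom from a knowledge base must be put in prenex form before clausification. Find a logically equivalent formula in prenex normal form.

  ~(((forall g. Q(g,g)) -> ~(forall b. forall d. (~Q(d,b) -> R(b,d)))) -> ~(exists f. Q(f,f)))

Eliminate → and ↔ using ¬ and ∨.
  ~(~(~(forall g. Q(g,g)) | ~(forall b. forall d. (~~Q(d,b) | R(b,d)))) | ~(exists f. Q(f,f)))
Move each ¬ inward, flipping quantifiers it crosses:
  ((exists g. ~Q(g,g)) | (exists b. exists d. (~Q(d,b) & ~R(b,d)))) & (exists f. Q(f,f))
Finally move all quantifiers to the prefix:
  exists g. exists b. exists d. exists f. ((~Q(g,g) | ~Q(d,b) & ~R(b,d)) & Q(f,f))

exists g. exists b. exists d. exists f. ((~Q(g,g) | ~Q(d,b) & ~R(b,d)) & Q(f,f))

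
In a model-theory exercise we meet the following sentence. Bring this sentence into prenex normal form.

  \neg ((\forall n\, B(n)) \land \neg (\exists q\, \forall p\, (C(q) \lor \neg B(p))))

\exists n\, \exists q\, \forall p\, (\neg B(n) \lor C(q) \lor \neg B(p))

Push ¬ through the quantifiers and connectives to reach negation normal form:
  (\exists n\, \neg B(n)) \lor (\exists q\, \forall p\, (C(q) \lor \neg B(p)))
Pull the quantifiers to the front (each side's bound variable is not free in the other side):
  \exists n\, \exists q\, \forall p\, (\neg B(n) \lor C(q) \lor \neg B(p))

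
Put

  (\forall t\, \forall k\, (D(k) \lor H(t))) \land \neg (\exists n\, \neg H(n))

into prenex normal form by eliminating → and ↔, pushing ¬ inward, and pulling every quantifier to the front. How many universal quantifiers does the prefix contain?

Push ¬ through the quantifiers and connectives to reach negation normal form:
  (\forall t\, \forall k\, (D(k) \lor H(t))) \land (\forall n\, H(n))
All bound variables are already distinct, so no renaming is needed.
Extract every quantifier outward, since the variables are now distinct and don't occur free across branches:
  \forall t\, \forall k\, \forall n\, ((D(k) \lor H(t)) \land H(n))
The prefix is \forall t \forall k \forall n: 3 universal, 0 existential.

3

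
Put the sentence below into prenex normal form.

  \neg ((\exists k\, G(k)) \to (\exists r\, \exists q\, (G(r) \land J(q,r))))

First replace A → B with ¬A ∨ B.
  \neg (\neg (\exists k\, G(k)) \lor (\exists r\, \exists q\, (G(r) \land J(q,r))))
Move each ¬ inward, flipping quantifiers it crosses:
  (\exists k\, G(k)) \land (\forall r\, \forall q\, (\neg G(r) \lor \neg J(q,r)))
Extract every quantifier outward, since the variables are now distinct and don't occur free across branches:
  \exists k\, \forall r\, \forall q\, (G(k) \land (\neg G(r) \lor \neg J(q,r)))

\exists k\, \forall r\, \forall q\, (G(k) \land (\neg G(r) \lor \neg J(q,r)))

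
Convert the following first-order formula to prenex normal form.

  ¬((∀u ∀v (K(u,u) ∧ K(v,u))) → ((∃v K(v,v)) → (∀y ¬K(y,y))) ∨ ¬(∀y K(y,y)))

Rewrite implications/biconditionals: A → B as ¬A ∨ B.
  ¬(¬(∀u ∀v (K(u,u) ∧ K(v,u))) ∨ ¬(∃v K(v,v)) ∨ (∀y ¬K(y,y)) ∨ ¬(∀y K(y,y)))
Move each ¬ inward, flipping quantifiers it crosses:
  (∀u ∀v (K(u,u) ∧ K(v,u))) ∧ (∃v K(v,v)) ∧ (∃y K(y,y)) ∧ (∀y K(y,y))
Standardize variables apart so no two quantifiers bind the same name: v↦z, y↦t.
  (∀u ∀v (K(u,u) ∧ K(v,u))) ∧ (∃z K(z,z)) ∧ (∃y K(y,y)) ∧ (∀t K(t,t))
Pull the quantifiers to the front (each side's bound variable is not free in the other side):
  ∀u ∀v ∃z ∃y ∀t (K(u,u) ∧ K(v,u) ∧ K(z,z) ∧ K(y,y) ∧ K(t,t))

∀u ∀v ∃z ∃y ∀t (K(u,u) ∧ K(v,u) ∧ K(z,z) ∧ K(y,y) ∧ K(t,t))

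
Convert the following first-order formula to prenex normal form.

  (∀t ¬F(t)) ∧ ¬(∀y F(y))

Push ¬ through the quantifiers and connectives to reach negation normal form:
  (∀t ¬F(t)) ∧ (∃y ¬F(y))
Pull the quantifiers to the front (each side's bound variable is not free in the other side):
  ∀t ∃y (¬F(t) ∧ ¬F(y))

∀t ∃y (¬F(t) ∧ ¬F(y))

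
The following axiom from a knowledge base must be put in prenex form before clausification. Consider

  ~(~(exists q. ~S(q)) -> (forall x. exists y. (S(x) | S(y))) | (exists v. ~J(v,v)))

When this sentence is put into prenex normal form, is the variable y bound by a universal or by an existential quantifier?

universal

First replace A → B with ¬A ∨ B.
  ~(~~(exists q. ~S(q)) | (forall x. exists y. (S(x) | S(y))) | (exists v. ~J(v,v)))
Move each ¬ inward, flipping quantifiers it crosses:
  (forall q. S(q)) & (exists x. forall y. (~S(x) & ~S(y))) & (forall v. J(v,v))
All bound variables are already distinct, so no renaming is needed.
Finally move all quantifiers to the prefix:
  forall q. exists x. forall y. forall v. (S(q) & ~S(x) & ~S(y) & J(v,v))
The quantifier exists y sits under an odd number of negations (counting the antecedent side of each →), so it flips to forall y.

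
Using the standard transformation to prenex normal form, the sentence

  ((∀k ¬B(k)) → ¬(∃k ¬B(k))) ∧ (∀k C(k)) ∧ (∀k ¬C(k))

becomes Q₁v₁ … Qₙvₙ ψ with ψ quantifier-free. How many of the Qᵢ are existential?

Eliminate → and ↔ using ¬ and ∨.
  (¬(∀k ¬B(k)) ∨ ¬(∃k ¬B(k))) ∧ (∀k C(k)) ∧ (∀k ¬C(k))
Move each ¬ inward, flipping quantifiers it crosses:
  ((∃k B(k)) ∨ (∀k B(k))) ∧ (∀k C(k)) ∧ (∀k ¬C(k))
Standardize variables apart so no two quantifiers bind the same name: k↦w1, k↦y, k↦w.
  ((∃k B(k)) ∨ (∀w1 B(w1))) ∧ (∀y C(y)) ∧ (∀w ¬C(w))
Pull the quantifiers to the front (each side's bound variable is not free in the other side):
  ∃k ∀w1 ∀y ∀w ((B(k) ∨ B(w1)) ∧ C(y) ∧ ¬C(w))
The prefix is ∃k ∀w1 ∀y ∀w: 3 universal, 1 existential.

1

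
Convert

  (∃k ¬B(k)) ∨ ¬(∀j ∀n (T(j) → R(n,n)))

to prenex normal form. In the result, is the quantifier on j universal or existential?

Rewrite implications/biconditionals: A → B as ¬A ∨ B.
  (∃k ¬B(k)) ∨ ¬(∀j ∀n (¬T(j) ∨ R(n,n)))
Move each ¬ inward, flipping quantifiers it crosses:
  (∃k ¬B(k)) ∨ (∃j ∃n (T(j) ∧ ¬R(n,n)))
All bound variables are already distinct, so no renaming is needed.
Finally move all quantifiers to the prefix:
  ∃k ∃j ∃n (¬B(k) ∨ T(j) ∧ ¬R(n,n))
The quantifier ∀j sits under an odd number of negations (counting the antecedent side of each →), so it flips to ∃j.

existential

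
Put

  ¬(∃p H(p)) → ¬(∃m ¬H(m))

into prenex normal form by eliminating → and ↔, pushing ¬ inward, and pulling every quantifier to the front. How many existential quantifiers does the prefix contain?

1

Eliminate → and ↔ using ¬ and ∨.
  ¬¬(∃p H(p)) ∨ ¬(∃m ¬H(m))
Push ¬ through the quantifiers and connectives to reach negation normal form:
  (∃p H(p)) ∨ (∀m H(m))
All bound variables are already distinct, so no renaming is needed.
Finally move all quantifiers to the prefix:
  ∃p ∀m (H(p) ∨ H(m))
The prefix is ∃p ∀m: 1 universal, 1 existential.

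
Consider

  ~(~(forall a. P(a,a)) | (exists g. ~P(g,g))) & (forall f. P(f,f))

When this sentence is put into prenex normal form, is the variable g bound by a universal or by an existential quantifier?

universal

Drive negations inward (¬∀x A ≡ ∃x ¬A, ¬∃x A ≡ ∀x ¬A, De Morgan for ∧/∨):
  (forall a. P(a,a)) & (forall g. P(g,g)) & (forall f. P(f,f))
Extract every quantifier outward, since the variables are now distinct and don't occur free across branches:
  forall a. forall g. forall f. (P(a,a) & P(g,g) & P(f,f))
The quantifier exists g sits under an odd number of negations, so it flips to forall g.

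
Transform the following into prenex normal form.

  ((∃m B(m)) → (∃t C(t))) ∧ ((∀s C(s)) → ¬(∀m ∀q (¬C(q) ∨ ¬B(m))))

Rewrite implications/biconditionals: A → B as ¬A ∨ B.
  (¬(∃m B(m)) ∨ (∃t C(t))) ∧ (¬(∀s C(s)) ∨ ¬(∀m ∀q (¬C(q) ∨ ¬B(m))))
Push ¬ through the quantifiers and connectives to reach negation normal form:
  ((∀m ¬B(m)) ∨ (∃t C(t))) ∧ ((∃s ¬C(s)) ∨ (∃m ∃q (C(q) ∧ B(m))))
Give each quantifier a distinct variable: m↦b.
  ((∀m ¬B(m)) ∨ (∃t C(t))) ∧ ((∃s ¬C(s)) ∨ (∃b ∃q (C(q) ∧ B(b))))
Extract every quantifier outward, since the variables are now distinct and don't occur free across branches:
  ∀m ∃t ∃s ∃b ∃q ((¬B(m) ∨ C(t)) ∧ (¬C(s) ∨ C(q) ∧ B(b)))

∀m ∃t ∃s ∃b ∃q ((¬B(m) ∨ C(t)) ∧ (¬C(s) ∨ C(q) ∧ B(b)))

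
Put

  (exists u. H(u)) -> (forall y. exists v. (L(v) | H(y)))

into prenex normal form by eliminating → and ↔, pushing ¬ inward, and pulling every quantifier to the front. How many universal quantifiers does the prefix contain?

First replace A → B with ¬A ∨ B.
  ~(exists u. H(u)) | (forall y. exists v. (L(v) | H(y)))
Drive negations inward (¬∀x A ≡ ∃x ¬A, ¬∃x A ≡ ∀x ¬A, De Morgan for ∧/∨):
  (forall u. ~H(u)) | (forall y. exists v. (L(v) | H(y)))
All bound variables are already distinct, so no renaming is needed.
Pull the quantifiers to the front (each side's bound variable is not free in the other side):
  forall u. forall y. exists v. (~H(u) | L(v) | H(y))
The prefix is forall u forall y exists v: 2 universal, 1 existential.

2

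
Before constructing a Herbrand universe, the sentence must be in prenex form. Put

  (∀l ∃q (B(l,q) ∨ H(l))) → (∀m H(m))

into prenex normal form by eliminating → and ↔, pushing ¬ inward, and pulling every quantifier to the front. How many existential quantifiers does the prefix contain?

First replace A → B with ¬A ∨ B.
  ¬(∀l ∃q (B(l,q) ∨ H(l))) ∨ (∀m H(m))
Move each ¬ inward, flipping quantifiers it crosses:
  (∃l ∀q (¬B(l,q) ∧ ¬H(l))) ∨ (∀m H(m))
All bound variables are already distinct, so no renaming is needed.
Extract every quantifier outward, since the variables are now distinct and don't occur free across branches:
  ∃l ∀q ∀m (¬B(l,q) ∧ ¬H(l) ∨ H(m))
The prefix is ∃l ∀q ∀m: 2 universal, 1 existential.

1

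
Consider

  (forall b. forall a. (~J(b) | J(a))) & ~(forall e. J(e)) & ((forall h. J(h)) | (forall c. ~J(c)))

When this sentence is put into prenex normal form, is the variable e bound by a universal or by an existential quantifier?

Move each ¬ inward, flipping quantifiers it crosses:
  (forall b. forall a. (~J(b) | J(a))) & (exists e. ~J(e)) & ((forall h. J(h)) | (forall c. ~J(c)))
Extract every quantifier outward, since the variables are now distinct and don't occur free across branches:
  forall b. forall a. exists e. forall h. forall c. ((~J(b) | J(a)) & ~J(e) & (J(h) | ~J(c)))
The quantifier forall e sits under an odd number of negations, so it flips to exists e.

existential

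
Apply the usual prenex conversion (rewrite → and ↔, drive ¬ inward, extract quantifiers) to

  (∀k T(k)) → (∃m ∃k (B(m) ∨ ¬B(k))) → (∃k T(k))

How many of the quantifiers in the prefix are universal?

2

Eliminate → and ↔ using ¬ and ∨.
  ¬(∀k T(k)) ∨ ¬(∃m ∃k (B(m) ∨ ¬B(k))) ∨ (∃k T(k))
Move each ¬ inward, flipping quantifiers it crosses:
  (∃k ¬T(k)) ∨ (∀m ∀k (¬B(m) ∧ B(k))) ∨ (∃k T(k))
Give each quantifier a distinct variable: k↦u1, k↦a.
  (∃k ¬T(k)) ∨ (∀m ∀u1 (¬B(m) ∧ B(u1))) ∨ (∃a T(a))
Extract every quantifier outward, since the variables are now distinct and don't occur free across branches:
  ∃k ∀m ∀u1 ∃a (¬T(k) ∨ ¬B(m) ∧ B(u1) ∨ T(a))
The prefix is ∃k ∀m ∀u1 ∃a: 2 universal, 2 existential.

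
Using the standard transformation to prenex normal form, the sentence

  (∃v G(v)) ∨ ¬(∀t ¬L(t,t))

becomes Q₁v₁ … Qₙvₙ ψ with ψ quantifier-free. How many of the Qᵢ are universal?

0

Drive negations inward (¬∀x A ≡ ∃x ¬A, ¬∃x A ≡ ∀x ¬A, De Morgan for ∧/∨):
  (∃v G(v)) ∨ (∃t L(t,t))
All bound variables are already distinct, so no renaming is needed.
Pull the quantifiers to the front (each side's bound variable is not free in the other side):
  ∃v ∃t (G(v) ∨ L(t,t))
The prefix is ∃v ∃t: 0 universal, 2 existential.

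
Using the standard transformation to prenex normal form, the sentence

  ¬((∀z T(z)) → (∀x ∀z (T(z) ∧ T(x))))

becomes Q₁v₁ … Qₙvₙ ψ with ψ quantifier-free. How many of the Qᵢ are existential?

2

Rewrite implications/biconditionals: A → B as ¬A ∨ B.
  ¬(¬(∀z T(z)) ∨ (∀x ∀z (T(z) ∧ T(x))))
Move each ¬ inward, flipping quantifiers it crosses:
  (∀z T(z)) ∧ (∃x ∃z (¬T(z) ∨ ¬T(x)))
Rename bound variables to avoid capture: z↦w1.
  (∀z T(z)) ∧ (∃x ∃w1 (¬T(w1) ∨ ¬T(x)))
Pull the quantifiers to the front (each side's bound variable is not free in the other side):
  ∀z ∃x ∃w1 (T(z) ∧ (¬T(w1) ∨ ¬T(x)))
The prefix is ∀z ∃x ∃w1: 1 universal, 2 existential.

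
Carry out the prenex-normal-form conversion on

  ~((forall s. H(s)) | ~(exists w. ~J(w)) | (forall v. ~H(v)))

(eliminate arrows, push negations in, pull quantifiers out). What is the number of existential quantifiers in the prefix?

Move each ¬ inward, flipping quantifiers it crosses:
  (exists s. ~H(s)) & (exists w. ~J(w)) & (exists v. H(v))
All bound variables are already distinct, so no renaming is needed.
Finally move all quantifiers to the prefix:
  exists s. exists w. exists v. (~H(s) & ~J(w) & H(v))
The prefix is exists s exists w exists v: 0 universal, 3 existential.

3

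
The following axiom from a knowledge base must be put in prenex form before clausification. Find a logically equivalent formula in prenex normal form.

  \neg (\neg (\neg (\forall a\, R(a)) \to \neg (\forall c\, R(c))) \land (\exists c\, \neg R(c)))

Eliminate → and ↔ using ¬ and ∨.
  \neg (\neg (\neg \neg (\forall a\, R(a)) \lor \neg (\forall c\, R(c))) \land (\exists c\, \neg R(c)))
Drive negations inward (¬∀x A ≡ ∃x ¬A, ¬∃x A ≡ ∀x ¬A, De Morgan for ∧/∨):
  (\forall a\, R(a)) \lor (\exists c\, \neg R(c)) \lor (\forall c\, R(c))
Rename bound variables to avoid capture: c↦u.
  (\forall a\, R(a)) \lor (\exists c\, \neg R(c)) \lor (\forall u\, R(u))
Finally move all quantifiers to the prefix:
  \forall a\, \exists c\, \forall u\, (R(a) \lor \neg R(c) \lor R(u))

\forall a\, \exists c\, \forall u\, (R(a) \lor \neg R(c) \lor R(u))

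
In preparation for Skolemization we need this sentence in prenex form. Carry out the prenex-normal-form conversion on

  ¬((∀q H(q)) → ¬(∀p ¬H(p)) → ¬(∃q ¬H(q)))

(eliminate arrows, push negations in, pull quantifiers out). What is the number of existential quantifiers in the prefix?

2

First replace A → B with ¬A ∨ B.
  ¬(¬(∀q H(q)) ∨ ¬¬(∀p ¬H(p)) ∨ ¬(∃q ¬H(q)))
Move each ¬ inward, flipping quantifiers it crosses:
  (∀q H(q)) ∧ (∃p H(p)) ∧ (∃q ¬H(q))
Standardize variables apart so no two quantifiers bind the same name: q↦t.
  (∀q H(q)) ∧ (∃p H(p)) ∧ (∃t ¬H(t))
Pull the quantifiers to the front (each side's bound variable is not free in the other side):
  ∀q ∃p ∃t (H(q) ∧ H(p) ∧ ¬H(t))
The prefix is ∀q ∃p ∃t: 1 universal, 2 existential.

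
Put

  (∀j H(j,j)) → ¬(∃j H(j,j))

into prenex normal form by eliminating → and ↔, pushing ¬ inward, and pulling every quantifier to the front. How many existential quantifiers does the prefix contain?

1

Eliminate → and ↔ using ¬ and ∨.
  ¬(∀j H(j,j)) ∨ ¬(∃j H(j,j))
Move each ¬ inward, flipping quantifiers it crosses:
  (∃j ¬H(j,j)) ∨ (∀j ¬H(j,j))
Rename bound variables to avoid capture: j↦q.
  (∃j ¬H(j,j)) ∨ (∀q ¬H(q,q))
Pull the quantifiers to the front (each side's bound variable is not free in the other side):
  ∃j ∀q (¬H(j,j) ∨ ¬H(q,q))
The prefix is ∃j ∀q: 1 universal, 1 existential.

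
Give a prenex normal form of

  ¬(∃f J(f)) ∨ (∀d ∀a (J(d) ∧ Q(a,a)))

∀f ∀d ∀a (¬J(f) ∨ J(d) ∧ Q(a,a))

Push ¬ through the quantifiers and connectives to reach negation normal form:
  (∀f ¬J(f)) ∨ (∀d ∀a (J(d) ∧ Q(a,a)))
All bound variables are already distinct, so no renaming is needed.
Extract every quantifier outward, since the variables are now distinct and don't occur free across branches:
  ∀f ∀d ∀a (¬J(f) ∨ J(d) ∧ Q(a,a))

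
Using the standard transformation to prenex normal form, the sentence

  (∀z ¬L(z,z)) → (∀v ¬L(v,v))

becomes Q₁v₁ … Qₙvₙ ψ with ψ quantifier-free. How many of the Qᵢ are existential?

1

Rewrite implications/biconditionals: A → B as ¬A ∨ B.
  ¬(∀z ¬L(z,z)) ∨ (∀v ¬L(v,v))
Drive negations inward (¬∀x A ≡ ∃x ¬A, ¬∃x A ≡ ∀x ¬A, De Morgan for ∧/∨):
  (∃z L(z,z)) ∨ (∀v ¬L(v,v))
All bound variables are already distinct, so no renaming is needed.
Finally move all quantifiers to the prefix:
  ∃z ∀v (L(z,z) ∨ ¬L(v,v))
The prefix is ∃z ∀v: 1 universal, 1 existential.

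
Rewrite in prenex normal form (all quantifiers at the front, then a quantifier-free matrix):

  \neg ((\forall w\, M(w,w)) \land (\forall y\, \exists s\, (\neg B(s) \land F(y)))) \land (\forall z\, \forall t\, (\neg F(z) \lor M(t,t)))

Drive negations inward (¬∀x A ≡ ∃x ¬A, ¬∃x A ≡ ∀x ¬A, De Morgan for ∧/∨):
  ((\exists w\, \neg M(w,w)) \lor (\exists y\, \forall s\, (B(s) \lor \neg F(y)))) \land (\forall z\, \forall t\, (\neg F(z) \lor M(t,t)))
All bound variables are already distinct, so no renaming is needed.
Extract every quantifier outward, since the variables are now distinct and don't occur free across branches:
  \exists w\, \exists y\, \forall s\, \forall z\, \forall t\, ((\neg M(w,w) \lor B(s) \lor \neg F(y)) \land (\neg F(z) \lor M(t,t)))

\exists w\, \exists y\, \forall s\, \forall z\, \forall t\, ((\neg M(w,w) \lor B(s) \lor \neg F(y)) \land (\neg F(z) \lor M(t,t)))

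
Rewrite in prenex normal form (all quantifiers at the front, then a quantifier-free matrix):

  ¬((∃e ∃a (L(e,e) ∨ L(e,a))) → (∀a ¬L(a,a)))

∃e ∃a ∃s ((L(e,e) ∨ L(e,a)) ∧ L(s,s))

Eliminate → and ↔ using ¬ and ∨.
  ¬(¬(∃e ∃a (L(e,e) ∨ L(e,a))) ∨ (∀a ¬L(a,a)))
Push ¬ through the quantifiers and connectives to reach negation normal form:
  (∃e ∃a (L(e,e) ∨ L(e,a))) ∧ (∃a L(a,a))
Give each quantifier a distinct variable: a↦s.
  (∃e ∃a (L(e,e) ∨ L(e,a))) ∧ (∃s L(s,s))
Pull the quantifiers to the front (each side's bound variable is not free in the other side):
  ∃e ∃a ∃s ((L(e,e) ∨ L(e,a)) ∧ L(s,s))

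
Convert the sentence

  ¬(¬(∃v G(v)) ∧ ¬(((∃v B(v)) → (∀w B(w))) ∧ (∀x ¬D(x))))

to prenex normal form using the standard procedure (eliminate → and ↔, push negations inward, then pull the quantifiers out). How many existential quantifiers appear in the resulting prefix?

1

First replace A → B with ¬A ∨ B.
  ¬(¬(∃v G(v)) ∧ ¬((¬(∃v B(v)) ∨ (∀w B(w))) ∧ (∀x ¬D(x))))
Move each ¬ inward, flipping quantifiers it crosses:
  (∃v G(v)) ∨ ((∀v ¬B(v)) ∨ (∀w B(w))) ∧ (∀x ¬D(x))
Standardize variables apart so no two quantifiers bind the same name: v↦c.
  (∃v G(v)) ∨ ((∀c ¬B(c)) ∨ (∀w B(w))) ∧ (∀x ¬D(x))
Finally move all quantifiers to the prefix:
  ∃v ∀c ∀w ∀x (G(v) ∨ (¬B(c) ∨ B(w)) ∧ ¬D(x))
The prefix is ∃v ∀c ∀w ∀x: 3 universal, 1 existential.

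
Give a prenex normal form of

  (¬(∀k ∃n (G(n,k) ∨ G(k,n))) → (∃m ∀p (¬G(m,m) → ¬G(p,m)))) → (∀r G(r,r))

∃k ∀n ∀m ∃p ∀r (¬G(n,k) ∧ ¬G(k,n) ∧ ¬G(m,m) ∧ G(p,m) ∨ G(r,r))

Eliminate → and ↔ using ¬ and ∨.
  ¬(¬¬(∀k ∃n (G(n,k) ∨ G(k,n))) ∨ (∃m ∀p (¬¬G(m,m) ∨ ¬G(p,m)))) ∨ (∀r G(r,r))
Drive negations inward (¬∀x A ≡ ∃x ¬A, ¬∃x A ≡ ∀x ¬A, De Morgan for ∧/∨):
  (∃k ∀n (¬G(n,k) ∧ ¬G(k,n))) ∧ (∀m ∃p (¬G(m,m) ∧ G(p,m))) ∨ (∀r G(r,r))
Finally move all quantifiers to the prefix:
  ∃k ∀n ∀m ∃p ∀r (¬G(n,k) ∧ ¬G(k,n) ∧ ¬G(m,m) ∧ G(p,m) ∨ G(r,r))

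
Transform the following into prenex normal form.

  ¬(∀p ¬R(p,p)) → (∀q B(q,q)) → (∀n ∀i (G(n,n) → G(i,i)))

∀p ∃q ∀n ∀i (¬R(p,p) ∨ ¬B(q,q) ∨ ¬G(n,n) ∨ G(i,i))

Eliminate → and ↔ using ¬ and ∨.
  ¬¬(∀p ¬R(p,p)) ∨ ¬(∀q B(q,q)) ∨ (∀n ∀i (¬G(n,n) ∨ G(i,i)))
Drive negations inward (¬∀x A ≡ ∃x ¬A, ¬∃x A ≡ ∀x ¬A, De Morgan for ∧/∨):
  (∀p ¬R(p,p)) ∨ (∃q ¬B(q,q)) ∨ (∀n ∀i (¬G(n,n) ∨ G(i,i)))
All bound variables are already distinct, so no renaming is needed.
Extract every quantifier outward, since the variables are now distinct and don't occur free across branches:
  ∀p ∃q ∀n ∀i (¬R(p,p) ∨ ¬B(q,q) ∨ ¬G(n,n) ∨ G(i,i))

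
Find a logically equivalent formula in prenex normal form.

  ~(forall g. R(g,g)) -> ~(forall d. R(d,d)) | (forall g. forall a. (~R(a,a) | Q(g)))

First replace A → B with ¬A ∨ B.
  ~~(forall g. R(g,g)) | ~(forall d. R(d,d)) | (forall g. forall a. (~R(a,a) | Q(g)))
Drive negations inward (¬∀x A ≡ ∃x ¬A, ¬∃x A ≡ ∀x ¬A, De Morgan for ∧/∨):
  (forall g. R(g,g)) | (exists d. ~R(d,d)) | (forall g. forall a. (~R(a,a) | Q(g)))
Rename bound variables to avoid capture: g↦z.
  (forall g. R(g,g)) | (exists d. ~R(d,d)) | (forall z. forall a. (~R(a,a) | Q(z)))
Finally move all quantifiers to the prefix:
  forall g. exists d. forall z. forall a. (R(g,g) | ~R(d,d) | ~R(a,a) | Q(z))

forall g. exists d. forall z. forall a. (R(g,g) | ~R(d,d) | ~R(a,a) | Q(z))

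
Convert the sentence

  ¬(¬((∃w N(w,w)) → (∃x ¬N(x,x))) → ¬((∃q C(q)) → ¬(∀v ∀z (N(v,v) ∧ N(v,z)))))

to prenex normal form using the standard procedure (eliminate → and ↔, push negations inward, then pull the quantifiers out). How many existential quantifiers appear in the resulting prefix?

First replace A → B with ¬A ∨ B.
  ¬(¬¬(¬(∃w N(w,w)) ∨ (∃x ¬N(x,x))) ∨ ¬(¬(∃q C(q)) ∨ ¬(∀v ∀z (N(v,v) ∧ N(v,z)))))
Move each ¬ inward, flipping quantifiers it crosses:
  (∃w N(w,w)) ∧ (∀x N(x,x)) ∧ ((∀q ¬C(q)) ∨ (∃v ∃z (¬N(v,v) ∨ ¬N(v,z))))
All bound variables are already distinct, so no renaming is needed.
Pull the quantifiers to the front (each side's bound variable is not free in the other side):
  ∃w ∀x ∀q ∃v ∃z (N(w,w) ∧ N(x,x) ∧ (¬C(q) ∨ ¬N(v,v) ∨ ¬N(v,z)))
The prefix is ∃w ∀x ∀q ∃v ∃z: 2 universal, 3 existential.

3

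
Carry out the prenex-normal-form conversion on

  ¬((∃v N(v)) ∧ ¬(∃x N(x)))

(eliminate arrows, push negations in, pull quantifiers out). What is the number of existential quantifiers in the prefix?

Move each ¬ inward, flipping quantifiers it crosses:
  (∀v ¬N(v)) ∨ (∃x N(x))
Pull the quantifiers to the front (each side's bound variable is not free in the other side):
  ∀v ∃x (¬N(v) ∨ N(x))
The prefix is ∀v ∃x: 1 universal, 1 existential.

1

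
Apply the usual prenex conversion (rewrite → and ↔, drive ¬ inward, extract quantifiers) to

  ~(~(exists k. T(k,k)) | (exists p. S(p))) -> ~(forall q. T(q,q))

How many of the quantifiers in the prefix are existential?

2

Rewrite implications/biconditionals: A → B as ¬A ∨ B.
  ~~(~(exists k. T(k,k)) | (exists p. S(p))) | ~(forall q. T(q,q))
Drive negations inward (¬∀x A ≡ ∃x ¬A, ¬∃x A ≡ ∀x ¬A, De Morgan for ∧/∨):
  (forall k. ~T(k,k)) | (exists p. S(p)) | (exists q. ~T(q,q))
All bound variables are already distinct, so no renaming is needed.
Pull the quantifiers to the front (each side's bound variable is not free in the other side):
  forall k. exists p. exists q. (~T(k,k) | S(p) | ~T(q,q))
The prefix is forall k exists p exists q: 1 universal, 2 existential.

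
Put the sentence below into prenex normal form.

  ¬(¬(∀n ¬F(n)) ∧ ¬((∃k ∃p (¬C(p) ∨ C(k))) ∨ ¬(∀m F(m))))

∀n ∃k ∃p ∃m (¬F(n) ∨ ¬C(p) ∨ C(k) ∨ ¬F(m))

Move each ¬ inward, flipping quantifiers it crosses:
  (∀n ¬F(n)) ∨ (∃k ∃p (¬C(p) ∨ C(k))) ∨ (∃m ¬F(m))
Extract every quantifier outward, since the variables are now distinct and don't occur free across branches:
  ∀n ∃k ∃p ∃m (¬F(n) ∨ ¬C(p) ∨ C(k) ∨ ¬F(m))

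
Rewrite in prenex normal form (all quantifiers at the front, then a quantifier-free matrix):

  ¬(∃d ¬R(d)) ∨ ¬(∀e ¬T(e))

∀d ∃e (R(d) ∨ T(e))

Push ¬ through the quantifiers and connectives to reach negation normal form:
  (∀d R(d)) ∨ (∃e T(e))
All bound variables are already distinct, so no renaming is needed.
Finally move all quantifiers to the prefix:
  ∀d ∃e (R(d) ∨ T(e))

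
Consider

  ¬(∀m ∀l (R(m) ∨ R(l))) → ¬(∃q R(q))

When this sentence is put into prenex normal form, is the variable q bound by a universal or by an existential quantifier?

First replace A → B with ¬A ∨ B.
  ¬¬(∀m ∀l (R(m) ∨ R(l))) ∨ ¬(∃q R(q))
Move each ¬ inward, flipping quantifiers it crosses:
  (∀m ∀l (R(m) ∨ R(l))) ∨ (∀q ¬R(q))
All bound variables are already distinct, so no renaming is needed.
Extract every quantifier outward, since the variables are now distinct and don't occur free across branches:
  ∀m ∀l ∀q (R(m) ∨ R(l) ∨ ¬R(q))
The quantifier ∃q sits under an odd number of negations (counting the antecedent side of each →), so it flips to ∀q.

universal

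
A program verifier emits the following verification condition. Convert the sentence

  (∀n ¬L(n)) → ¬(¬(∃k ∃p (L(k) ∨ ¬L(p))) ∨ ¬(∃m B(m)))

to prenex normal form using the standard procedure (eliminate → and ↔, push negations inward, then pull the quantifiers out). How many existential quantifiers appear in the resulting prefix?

Rewrite implications/biconditionals: A → B as ¬A ∨ B.
  ¬(∀n ¬L(n)) ∨ ¬(¬(∃k ∃p (L(k) ∨ ¬L(p))) ∨ ¬(∃m B(m)))
Move each ¬ inward, flipping quantifiers it crosses:
  (∃n L(n)) ∨ (∃k ∃p (L(k) ∨ ¬L(p))) ∧ (∃m B(m))
All bound variables are already distinct, so no renaming is needed.
Pull the quantifiers to the front (each side's bound variable is not free in the other side):
  ∃n ∃k ∃p ∃m (L(n) ∨ (L(k) ∨ ¬L(p)) ∧ B(m))
The prefix is ∃n ∃k ∃p ∃m: 0 universal, 4 existential.

4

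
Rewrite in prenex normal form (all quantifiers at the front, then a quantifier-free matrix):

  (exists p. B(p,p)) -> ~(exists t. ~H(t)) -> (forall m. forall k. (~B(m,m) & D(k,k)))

Rewrite implications/biconditionals: A → B as ¬A ∨ B.
  ~(exists p. B(p,p)) | ~~(exists t. ~H(t)) | (forall m. forall k. (~B(m,m) & D(k,k)))
Move each ¬ inward, flipping quantifiers it crosses:
  (forall p. ~B(p,p)) | (exists t. ~H(t)) | (forall m. forall k. (~B(m,m) & D(k,k)))
All bound variables are already distinct, so no renaming is needed.
Pull the quantifiers to the front (each side's bound variable is not free in the other side):
  forall p. exists t. forall m. forall k. (~B(p,p) | ~H(t) | ~B(m,m) & D(k,k))

forall p. exists t. forall m. forall k. (~B(p,p) | ~H(t) | ~B(m,m) & D(k,k))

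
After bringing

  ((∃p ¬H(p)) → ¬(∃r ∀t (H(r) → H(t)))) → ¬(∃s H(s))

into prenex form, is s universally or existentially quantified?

Rewrite implications/biconditionals: A → B as ¬A ∨ B.
  ¬(¬(∃p ¬H(p)) ∨ ¬(∃r ∀t (¬H(r) ∨ H(t)))) ∨ ¬(∃s H(s))
Push ¬ through the quantifiers and connectives to reach negation normal form:
  (∃p ¬H(p)) ∧ (∃r ∀t (¬H(r) ∨ H(t))) ∨ (∀s ¬H(s))
All bound variables are already distinct, so no renaming is needed.
Extract every quantifier outward, since the variables are now distinct and don't occur free across branches:
  ∃p ∃r ∀t ∀s (¬H(p) ∧ (¬H(r) ∨ H(t)) ∨ ¬H(s))
The quantifier ∃s sits under an odd number of negations (counting the antecedent side of each →), so it flips to ∀s.

universal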